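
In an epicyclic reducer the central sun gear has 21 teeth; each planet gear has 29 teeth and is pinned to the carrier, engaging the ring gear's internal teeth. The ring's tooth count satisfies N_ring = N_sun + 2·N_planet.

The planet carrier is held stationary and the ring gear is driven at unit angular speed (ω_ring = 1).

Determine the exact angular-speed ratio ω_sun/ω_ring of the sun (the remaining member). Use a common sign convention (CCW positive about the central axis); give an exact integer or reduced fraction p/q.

-79/21

N_ring = 21 + 2·29 = 79
21(ω_s−ω_c) = −79(ω_r−ω_c),  ω_c=0, ω_r=1
ω_s = 0 − (79/21)(1−0) = -79/21
ω_s/ω_r = -79/21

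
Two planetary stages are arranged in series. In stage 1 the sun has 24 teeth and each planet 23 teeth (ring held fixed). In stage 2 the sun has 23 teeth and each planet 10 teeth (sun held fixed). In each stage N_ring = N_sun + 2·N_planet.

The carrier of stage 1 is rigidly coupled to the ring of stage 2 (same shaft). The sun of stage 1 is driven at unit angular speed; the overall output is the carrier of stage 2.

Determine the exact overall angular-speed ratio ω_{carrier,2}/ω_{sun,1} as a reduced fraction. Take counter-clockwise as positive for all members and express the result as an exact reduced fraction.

Stage 1: N_ring = 24 + 2·23 = 70
Stage 1: 24(ω_s−ω_c) = −70(ω_r−ω_c),  ω_r=0, ω_s=1
Stage 1: 24(1−ω_c) = −70(0−ω_c)  ⇒  94ω_c = 24  ⇒  ω_c = 12/47
  ⇒ ω_c¹/ω_s¹ = 12/47
Stage 2: N_ring = 23 + 2·10 = 43
Stage 2: 23(ω_s−ω_c) = −43(ω_r−ω_c),  ω_s=0, ω_r=1
Stage 2: 23(0−ω_c) = −43(1−ω_c)  ⇒  66ω_c = 43  ⇒  ω_c = 43/66
  ⇒ ω_c²/ω_r² = 43/66
Coupling ω_r² = ω_c¹ ⇒ overall = 12/47 × 43/66 = 86/517

86/517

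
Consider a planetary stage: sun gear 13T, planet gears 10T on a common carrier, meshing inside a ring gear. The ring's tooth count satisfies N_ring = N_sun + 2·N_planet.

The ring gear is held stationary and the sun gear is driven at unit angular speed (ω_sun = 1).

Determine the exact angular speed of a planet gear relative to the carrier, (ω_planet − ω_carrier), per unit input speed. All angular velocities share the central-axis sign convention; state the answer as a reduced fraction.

N_ring = 13 + 2·10 = 33
13(ω_s−ω_c) = −33(ω_r−ω_c),  ω_r=0, ω_s=1
13(1−ω_c) = −33(0−ω_c)  ⇒  46ω_c = 13  ⇒  ω_c = 13/46
sun–planet: 13·(1−13/46) = −10·(ω_p−ω_c)  ⇒  ω_p−ω_c = −(13/10)·(33/46) = -429/460

-429/460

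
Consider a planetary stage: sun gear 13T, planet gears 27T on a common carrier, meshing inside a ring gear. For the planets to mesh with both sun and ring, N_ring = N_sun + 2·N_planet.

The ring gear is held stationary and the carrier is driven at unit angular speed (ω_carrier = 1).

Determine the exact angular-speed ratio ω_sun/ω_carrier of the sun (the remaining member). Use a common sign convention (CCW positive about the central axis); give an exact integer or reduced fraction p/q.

N_ring = 13 + 2·27 = 67
13(ω_s−ω_c) = −67(ω_r−ω_c),  ω_r=0, ω_c=1
ω_s = 1 − (67/13)(0−1) = 80/13
ω_s/ω_c = 80/13

80/13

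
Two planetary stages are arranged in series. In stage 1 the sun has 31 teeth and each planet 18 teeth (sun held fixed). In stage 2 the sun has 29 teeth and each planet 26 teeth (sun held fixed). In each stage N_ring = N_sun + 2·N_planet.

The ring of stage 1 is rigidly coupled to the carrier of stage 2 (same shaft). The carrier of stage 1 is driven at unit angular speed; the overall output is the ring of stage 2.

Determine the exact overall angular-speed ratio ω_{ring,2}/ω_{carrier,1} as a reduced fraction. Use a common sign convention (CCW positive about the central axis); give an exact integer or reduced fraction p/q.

Stage 1: N_ring = 31 + 2·18 = 67
Stage 1: 31(ω_s−ω_c) = −67(ω_r−ω_c),  ω_s=0, ω_c=1
Stage 1: ω_r = 1 − (31/67)(0−1) = 98/67
  ⇒ ω_r¹/ω_c¹ = 98/67
Stage 2: N_ring = 29 + 2·26 = 81
Stage 2: 29(ω_s−ω_c) = −81(ω_r−ω_c),  ω_s=0, ω_c=1
Stage 2: ω_r = 1 − (29/81)(0−1) = 110/81
  ⇒ ω_r²/ω_c² = 110/81
Coupling ω_c² = ω_r¹ ⇒ overall = 98/67 × 110/81 = 10780/5427

10780/5427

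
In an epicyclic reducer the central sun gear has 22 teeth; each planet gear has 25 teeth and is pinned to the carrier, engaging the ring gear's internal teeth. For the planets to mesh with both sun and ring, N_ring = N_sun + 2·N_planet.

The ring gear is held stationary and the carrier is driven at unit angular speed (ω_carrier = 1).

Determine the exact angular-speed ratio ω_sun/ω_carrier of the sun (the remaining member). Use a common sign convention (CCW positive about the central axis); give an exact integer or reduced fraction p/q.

47/11

N_ring = 22 + 2·25 = 72
22(ω_s−ω_c) = −72(ω_r−ω_c),  ω_r=0, ω_c=1
ω_s = 1 − (72/22)(0−1) = 47/11
ω_s/ω_c = 47/11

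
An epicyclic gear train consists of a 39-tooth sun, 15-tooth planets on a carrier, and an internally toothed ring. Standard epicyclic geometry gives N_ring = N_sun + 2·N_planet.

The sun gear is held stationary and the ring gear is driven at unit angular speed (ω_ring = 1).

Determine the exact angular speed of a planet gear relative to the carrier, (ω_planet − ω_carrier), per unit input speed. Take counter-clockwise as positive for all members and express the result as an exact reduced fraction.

299/180

N_ring = 39 + 2·15 = 69
39(ω_s−ω_c) = −69(ω_r−ω_c),  ω_s=0, ω_r=1
39(0−ω_c) = −69(1−ω_c)  ⇒  108ω_c = 69  ⇒  ω_c = 23/36
sun–planet: 39·(0−23/36) = −15·(ω_p−ω_c)  ⇒  ω_p−ω_c = −(39/15)·(-23/36) = 299/180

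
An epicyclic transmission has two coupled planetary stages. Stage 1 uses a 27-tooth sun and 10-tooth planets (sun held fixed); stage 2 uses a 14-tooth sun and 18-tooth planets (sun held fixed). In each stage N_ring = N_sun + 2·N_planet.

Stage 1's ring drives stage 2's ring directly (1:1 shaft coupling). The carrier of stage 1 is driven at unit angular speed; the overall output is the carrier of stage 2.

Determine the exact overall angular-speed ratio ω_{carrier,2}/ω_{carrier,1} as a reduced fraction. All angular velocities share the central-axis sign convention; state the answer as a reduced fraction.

Stage 1: N_ring = 27 + 2·10 = 47
Stage 1: 27(ω_s−ω_c) = −47(ω_r−ω_c),  ω_s=0, ω_c=1
Stage 1: ω_r = 1 − (27/47)(0−1) = 74/47
  ⇒ ω_r¹/ω_c¹ = 74/47
Stage 2: N_ring = 14 + 2·18 = 50
Stage 2: 14(ω_s−ω_c) = −50(ω_r−ω_c),  ω_s=0, ω_r=1
Stage 2: 14(0−ω_c) = −50(1−ω_c)  ⇒  64ω_c = 50  ⇒  ω_c = 25/32
  ⇒ ω_c²/ω_r² = 25/32
Coupling ω_r² = ω_r¹ ⇒ overall = 74/47 × 25/32 = 925/752

925/752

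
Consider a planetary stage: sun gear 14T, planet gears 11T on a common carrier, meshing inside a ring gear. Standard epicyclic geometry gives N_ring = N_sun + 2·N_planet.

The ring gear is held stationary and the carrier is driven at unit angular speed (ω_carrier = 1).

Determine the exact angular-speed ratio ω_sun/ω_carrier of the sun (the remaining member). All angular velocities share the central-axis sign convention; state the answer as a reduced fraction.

25/7

N_ring = 14 + 2·11 = 36
14(ω_s−ω_c) = −36(ω_r−ω_c),  ω_r=0, ω_c=1
ω_s = 1 − (36/14)(0−1) = 25/7
ω_s/ω_c = 25/7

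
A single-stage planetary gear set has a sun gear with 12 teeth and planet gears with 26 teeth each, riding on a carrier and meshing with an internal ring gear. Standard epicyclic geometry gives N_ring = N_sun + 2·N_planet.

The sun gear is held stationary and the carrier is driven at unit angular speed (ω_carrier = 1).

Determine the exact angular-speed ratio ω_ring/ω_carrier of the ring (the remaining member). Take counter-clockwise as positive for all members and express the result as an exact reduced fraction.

N_ring = 12 + 2·26 = 64
12(ω_s−ω_c) = −64(ω_r−ω_c),  ω_s=0, ω_c=1
ω_r = 1 − (12/64)(0−1) = 19/16
ω_r/ω_c = 19/16

19/16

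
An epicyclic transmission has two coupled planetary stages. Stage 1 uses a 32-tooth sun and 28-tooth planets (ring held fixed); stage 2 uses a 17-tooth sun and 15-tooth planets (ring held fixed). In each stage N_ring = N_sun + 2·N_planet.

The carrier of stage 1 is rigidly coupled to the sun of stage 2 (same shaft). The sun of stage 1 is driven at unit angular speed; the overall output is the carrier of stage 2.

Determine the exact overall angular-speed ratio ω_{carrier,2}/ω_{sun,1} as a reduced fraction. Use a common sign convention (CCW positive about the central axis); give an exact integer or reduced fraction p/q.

17/240

Stage 1: N_ring = 32 + 2·28 = 88
Stage 1: 32(ω_s−ω_c) = −88(ω_r−ω_c),  ω_r=0, ω_s=1
Stage 1: 32(1−ω_c) = −88(0−ω_c)  ⇒  120ω_c = 32  ⇒  ω_c = 4/15
  ⇒ ω_c¹/ω_s¹ = 4/15
Stage 2: N_ring = 17 + 2·15 = 47
Stage 2: 17(ω_s−ω_c) = −47(ω_r−ω_c),  ω_r=0, ω_s=1
Stage 2: 17(1−ω_c) = −47(0−ω_c)  ⇒  64ω_c = 17  ⇒  ω_c = 17/64
  ⇒ ω_c²/ω_s² = 17/64
Coupling ω_s² = ω_c¹ ⇒ overall = 4/15 × 17/64 = 17/240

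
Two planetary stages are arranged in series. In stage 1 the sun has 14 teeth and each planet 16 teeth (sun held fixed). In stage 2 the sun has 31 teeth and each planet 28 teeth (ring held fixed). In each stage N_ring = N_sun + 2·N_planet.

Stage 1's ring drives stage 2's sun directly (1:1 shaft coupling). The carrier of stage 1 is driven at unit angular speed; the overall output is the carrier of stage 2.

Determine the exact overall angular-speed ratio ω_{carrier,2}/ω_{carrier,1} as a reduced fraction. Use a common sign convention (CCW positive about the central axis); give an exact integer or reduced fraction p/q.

465/1357

Stage 1: N_ring = 14 + 2·16 = 46
Stage 1: 14(ω_s−ω_c) = −46(ω_r−ω_c),  ω_s=0, ω_c=1
Stage 1: ω_r = 1 − (14/46)(0−1) = 30/23
  ⇒ ω_r¹/ω_c¹ = 30/23
Stage 2: N_ring = 31 + 2·28 = 87
Stage 2: 31(ω_s−ω_c) = −87(ω_r−ω_c),  ω_r=0, ω_s=1
Stage 2: 31(1−ω_c) = −87(0−ω_c)  ⇒  118ω_c = 31  ⇒  ω_c = 31/118
  ⇒ ω_c²/ω_s² = 31/118
Coupling ω_s² = ω_r¹ ⇒ overall = 30/23 × 31/118 = 465/1357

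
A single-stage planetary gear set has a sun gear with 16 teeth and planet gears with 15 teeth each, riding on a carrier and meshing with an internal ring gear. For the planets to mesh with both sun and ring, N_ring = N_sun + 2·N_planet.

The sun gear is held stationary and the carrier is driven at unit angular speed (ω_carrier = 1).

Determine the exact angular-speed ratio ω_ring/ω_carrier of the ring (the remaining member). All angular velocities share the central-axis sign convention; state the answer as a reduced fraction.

N_ring = 16 + 2·15 = 46
16(ω_s−ω_c) = −46(ω_r−ω_c),  ω_s=0, ω_c=1
ω_r = 1 − (16/46)(0−1) = 31/23
ω_r/ω_c = 31/23

31/23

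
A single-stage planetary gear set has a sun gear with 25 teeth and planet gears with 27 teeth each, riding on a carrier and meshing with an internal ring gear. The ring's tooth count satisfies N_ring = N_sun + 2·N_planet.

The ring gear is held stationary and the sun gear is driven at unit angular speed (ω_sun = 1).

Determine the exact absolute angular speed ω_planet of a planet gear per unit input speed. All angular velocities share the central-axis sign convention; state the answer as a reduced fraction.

-25/54

N_ring = 25 + 2·27 = 79
25(ω_s−ω_c) = −79(ω_r−ω_c),  ω_r=0, ω_s=1
25(1−ω_c) = −79(0−ω_c)  ⇒  104ω_c = 25  ⇒  ω_c = 25/104
sun–planet: 25·(1−25/104) = −27·(ω_p−ω_c)  ⇒  ω_p−ω_c = −(25/27)·(79/104) = -1975/2808
ω_p = 25/104 − 1975/2808 = -25/54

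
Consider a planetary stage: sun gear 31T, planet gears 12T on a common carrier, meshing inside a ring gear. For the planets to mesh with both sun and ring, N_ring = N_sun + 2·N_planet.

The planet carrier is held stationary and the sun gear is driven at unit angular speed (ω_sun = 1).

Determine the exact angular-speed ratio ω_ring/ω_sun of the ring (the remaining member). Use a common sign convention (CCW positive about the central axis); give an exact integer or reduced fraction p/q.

-31/55

N_ring = 31 + 2·12 = 55
31(ω_s−ω_c) = −55(ω_r−ω_c),  ω_c=0, ω_s=1
ω_r = 0 − (31/55)(1−0) = -31/55
ω_r/ω_s = -31/55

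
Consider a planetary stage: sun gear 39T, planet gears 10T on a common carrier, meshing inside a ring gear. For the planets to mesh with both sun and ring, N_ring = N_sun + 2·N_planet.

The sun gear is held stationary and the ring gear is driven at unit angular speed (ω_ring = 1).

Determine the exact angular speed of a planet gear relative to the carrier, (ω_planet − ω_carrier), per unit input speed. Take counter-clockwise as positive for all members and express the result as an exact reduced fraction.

N_ring = 39 + 2·10 = 59
39(ω_s−ω_c) = −59(ω_r−ω_c),  ω_s=0, ω_r=1
39(0−ω_c) = −59(1−ω_c)  ⇒  98ω_c = 59  ⇒  ω_c = 59/98
sun–planet: 39·(0−59/98) = −10·(ω_p−ω_c)  ⇒  ω_p−ω_c = −(39/10)·(-59/98) = 2301/980

2301/980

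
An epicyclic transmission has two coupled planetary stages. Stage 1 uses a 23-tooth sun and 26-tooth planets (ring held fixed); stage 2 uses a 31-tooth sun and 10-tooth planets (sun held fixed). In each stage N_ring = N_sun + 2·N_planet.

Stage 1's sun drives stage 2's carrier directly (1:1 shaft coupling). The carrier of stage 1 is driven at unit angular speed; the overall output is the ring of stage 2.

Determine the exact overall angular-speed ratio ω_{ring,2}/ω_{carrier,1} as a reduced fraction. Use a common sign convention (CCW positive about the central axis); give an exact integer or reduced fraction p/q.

8036/1173

Stage 1: N_ring = 23 + 2·26 = 75
Stage 1: 23(ω_s−ω_c) = −75(ω_r−ω_c),  ω_r=0, ω_c=1
Stage 1: ω_s = 1 − (75/23)(0−1) = 98/23
  ⇒ ω_s¹/ω_c¹ = 98/23
Stage 2: N_ring = 31 + 2·10 = 51
Stage 2: 31(ω_s−ω_c) = −51(ω_r−ω_c),  ω_s=0, ω_c=1
Stage 2: ω_r = 1 − (31/51)(0−1) = 82/51
  ⇒ ω_r²/ω_c² = 82/51
Coupling ω_c² = ω_s¹ ⇒ overall = 98/23 × 82/51 = 8036/1173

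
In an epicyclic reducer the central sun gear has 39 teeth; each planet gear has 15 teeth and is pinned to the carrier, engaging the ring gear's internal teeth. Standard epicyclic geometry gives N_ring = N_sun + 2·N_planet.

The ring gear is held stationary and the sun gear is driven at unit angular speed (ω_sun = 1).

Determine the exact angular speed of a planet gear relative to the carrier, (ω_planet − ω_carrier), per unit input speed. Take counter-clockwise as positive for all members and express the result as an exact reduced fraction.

N_ring = 39 + 2·15 = 69
39(ω_s−ω_c) = −69(ω_r−ω_c),  ω_r=0, ω_s=1
39(1−ω_c) = −69(0−ω_c)  ⇒  108ω_c = 39  ⇒  ω_c = 13/36
sun–planet: 39·(1−13/36) = −15·(ω_p−ω_c)  ⇒  ω_p−ω_c = −(39/15)·(23/36) = -299/180

-299/180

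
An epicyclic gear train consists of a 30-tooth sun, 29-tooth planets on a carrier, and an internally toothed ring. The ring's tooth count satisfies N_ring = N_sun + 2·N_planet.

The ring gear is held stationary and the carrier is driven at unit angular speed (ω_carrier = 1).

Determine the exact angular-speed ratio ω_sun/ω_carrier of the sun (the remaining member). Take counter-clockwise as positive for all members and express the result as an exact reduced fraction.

59/15

N_ring = 30 + 2·29 = 88
30(ω_s−ω_c) = −88(ω_r−ω_c),  ω_r=0, ω_c=1
ω_s = 1 − (88/30)(0−1) = 59/15
ω_s/ω_c = 59/15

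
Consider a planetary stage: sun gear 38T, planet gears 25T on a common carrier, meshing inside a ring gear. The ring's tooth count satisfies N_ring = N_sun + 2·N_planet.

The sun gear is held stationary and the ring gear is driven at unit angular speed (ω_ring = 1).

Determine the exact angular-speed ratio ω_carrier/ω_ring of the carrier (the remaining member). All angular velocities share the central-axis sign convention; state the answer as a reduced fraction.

N_ring = 38 + 2·25 = 88
38(ω_s−ω_c) = −88(ω_r−ω_c),  ω_s=0, ω_r=1
38(0−ω_c) = −88(1−ω_c)  ⇒  126ω_c = 88  ⇒  ω_c = 44/63
ω_c/ω_r = 44/63

44/63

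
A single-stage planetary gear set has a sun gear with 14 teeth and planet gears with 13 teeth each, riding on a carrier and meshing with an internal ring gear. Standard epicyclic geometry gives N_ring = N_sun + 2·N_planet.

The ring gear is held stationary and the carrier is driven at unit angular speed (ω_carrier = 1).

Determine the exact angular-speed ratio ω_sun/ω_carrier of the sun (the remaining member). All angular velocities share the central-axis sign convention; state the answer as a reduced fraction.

N_ring = 14 + 2·13 = 40
14(ω_s−ω_c) = −40(ω_r−ω_c),  ω_r=0, ω_c=1
ω_s = 1 − (40/14)(0−1) = 27/7
ω_s/ω_c = 27/7

27/7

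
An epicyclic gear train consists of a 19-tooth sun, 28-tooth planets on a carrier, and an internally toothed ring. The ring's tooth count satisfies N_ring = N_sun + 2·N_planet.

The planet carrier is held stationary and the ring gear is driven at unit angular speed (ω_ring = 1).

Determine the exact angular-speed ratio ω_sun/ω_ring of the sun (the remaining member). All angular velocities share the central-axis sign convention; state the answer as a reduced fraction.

-75/19

N_ring = 19 + 2·28 = 75
19(ω_s−ω_c) = −75(ω_r−ω_c),  ω_c=0, ω_r=1
ω_s = 0 − (75/19)(1−0) = -75/19
ω_s/ω_r = -75/19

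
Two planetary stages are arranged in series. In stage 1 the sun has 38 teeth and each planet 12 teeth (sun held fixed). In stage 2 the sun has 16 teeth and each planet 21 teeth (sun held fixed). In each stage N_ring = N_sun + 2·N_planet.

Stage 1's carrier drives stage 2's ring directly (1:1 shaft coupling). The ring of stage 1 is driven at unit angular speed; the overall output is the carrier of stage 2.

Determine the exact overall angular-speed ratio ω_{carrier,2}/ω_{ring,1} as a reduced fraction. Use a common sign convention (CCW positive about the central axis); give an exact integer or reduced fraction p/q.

899/1850

Stage 1: N_ring = 38 + 2·12 = 62
Stage 1: 38(ω_s−ω_c) = −62(ω_r−ω_c),  ω_s=0, ω_r=1
Stage 1: 38(0−ω_c) = −62(1−ω_c)  ⇒  100ω_c = 62  ⇒  ω_c = 31/50
  ⇒ ω_c¹/ω_r¹ = 31/50
Stage 2: N_ring = 16 + 2·21 = 58
Stage 2: 16(ω_s−ω_c) = −58(ω_r−ω_c),  ω_s=0, ω_r=1
Stage 2: 16(0−ω_c) = −58(1−ω_c)  ⇒  74ω_c = 58  ⇒  ω_c = 29/37
  ⇒ ω_c²/ω_r² = 29/37
Coupling ω_r² = ω_c¹ ⇒ overall = 31/50 × 29/37 = 899/1850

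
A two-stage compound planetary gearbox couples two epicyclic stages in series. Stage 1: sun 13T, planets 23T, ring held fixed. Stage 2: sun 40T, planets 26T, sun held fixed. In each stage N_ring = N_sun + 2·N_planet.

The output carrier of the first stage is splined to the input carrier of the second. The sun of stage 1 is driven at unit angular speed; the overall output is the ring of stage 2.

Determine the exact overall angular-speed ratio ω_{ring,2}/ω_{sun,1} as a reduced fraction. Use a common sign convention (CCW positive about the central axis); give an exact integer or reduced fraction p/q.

143/552

Stage 1: N_ring = 13 + 2·23 = 59
Stage 1: 13(ω_s−ω_c) = −59(ω_r−ω_c),  ω_r=0, ω_s=1
Stage 1: 13(1−ω_c) = −59(0−ω_c)  ⇒  72ω_c = 13  ⇒  ω_c = 13/72
  ⇒ ω_c¹/ω_s¹ = 13/72
Stage 2: N_ring = 40 + 2·26 = 92
Stage 2: 40(ω_s−ω_c) = −92(ω_r−ω_c),  ω_s=0, ω_c=1
Stage 2: ω_r = 1 − (40/92)(0−1) = 33/23
  ⇒ ω_r²/ω_c² = 33/23
Coupling ω_c² = ω_c¹ ⇒ overall = 13/72 × 33/23 = 143/552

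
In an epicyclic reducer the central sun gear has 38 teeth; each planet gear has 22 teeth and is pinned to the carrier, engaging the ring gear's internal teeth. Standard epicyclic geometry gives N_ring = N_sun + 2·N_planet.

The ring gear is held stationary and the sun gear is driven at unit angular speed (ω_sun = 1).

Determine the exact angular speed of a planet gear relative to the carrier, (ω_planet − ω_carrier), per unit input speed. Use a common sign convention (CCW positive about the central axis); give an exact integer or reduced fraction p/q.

N_ring = 38 + 2·22 = 82
38(ω_s−ω_c) = −82(ω_r−ω_c),  ω_r=0, ω_s=1
38(1−ω_c) = −82(0−ω_c)  ⇒  120ω_c = 38  ⇒  ω_c = 19/60
sun–planet: 38·(1−19/60) = −22·(ω_p−ω_c)  ⇒  ω_p−ω_c = −(38/22)·(41/60) = -779/660

-779/660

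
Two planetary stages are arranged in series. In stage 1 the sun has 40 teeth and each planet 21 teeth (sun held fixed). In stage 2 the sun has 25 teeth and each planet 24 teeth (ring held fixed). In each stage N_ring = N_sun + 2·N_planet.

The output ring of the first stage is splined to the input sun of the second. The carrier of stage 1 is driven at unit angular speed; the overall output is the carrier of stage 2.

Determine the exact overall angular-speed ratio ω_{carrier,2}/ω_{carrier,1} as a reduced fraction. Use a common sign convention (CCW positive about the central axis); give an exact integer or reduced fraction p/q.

1525/4018

Stage 1: N_ring = 40 + 2·21 = 82
Stage 1: 40(ω_s−ω_c) = −82(ω_r−ω_c),  ω_s=0, ω_c=1
Stage 1: ω_r = 1 − (40/82)(0−1) = 61/41
  ⇒ ω_r¹/ω_c¹ = 61/41
Stage 2: N_ring = 25 + 2·24 = 73
Stage 2: 25(ω_s−ω_c) = −73(ω_r−ω_c),  ω_r=0, ω_s=1
Stage 2: 25(1−ω_c) = −73(0−ω_c)  ⇒  98ω_c = 25  ⇒  ω_c = 25/98
  ⇒ ω_c²/ω_s² = 25/98
Coupling ω_s² = ω_r¹ ⇒ overall = 61/41 × 25/98 = 1525/4018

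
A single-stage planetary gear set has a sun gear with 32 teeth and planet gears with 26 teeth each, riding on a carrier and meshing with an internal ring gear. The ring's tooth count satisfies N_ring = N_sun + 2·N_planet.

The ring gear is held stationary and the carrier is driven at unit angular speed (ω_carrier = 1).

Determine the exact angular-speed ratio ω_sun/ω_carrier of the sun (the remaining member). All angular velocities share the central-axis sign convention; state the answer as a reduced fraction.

N_ring = 32 + 2·26 = 84
32(ω_s−ω_c) = −84(ω_r−ω_c),  ω_r=0, ω_c=1
ω_s = 1 − (84/32)(0−1) = 29/8
ω_s/ω_c = 29/8

29/8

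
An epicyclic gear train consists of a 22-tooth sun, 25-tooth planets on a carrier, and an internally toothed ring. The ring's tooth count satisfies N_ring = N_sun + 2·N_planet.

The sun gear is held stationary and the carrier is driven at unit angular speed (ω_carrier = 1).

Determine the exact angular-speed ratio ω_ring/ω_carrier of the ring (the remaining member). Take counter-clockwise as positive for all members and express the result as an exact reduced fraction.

N_ring = 22 + 2·25 = 72
22(ω_s−ω_c) = −72(ω_r−ω_c),  ω_s=0, ω_c=1
ω_r = 1 − (22/72)(0−1) = 47/36
ω_r/ω_c = 47/36

47/36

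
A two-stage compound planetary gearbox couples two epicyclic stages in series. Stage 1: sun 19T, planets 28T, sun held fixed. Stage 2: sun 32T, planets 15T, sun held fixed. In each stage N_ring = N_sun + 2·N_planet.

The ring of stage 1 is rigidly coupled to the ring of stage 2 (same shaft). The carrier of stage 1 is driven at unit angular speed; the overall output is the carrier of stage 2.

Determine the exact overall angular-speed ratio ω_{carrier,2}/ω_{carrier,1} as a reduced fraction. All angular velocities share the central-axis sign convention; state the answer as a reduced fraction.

62/75

Stage 1: N_ring = 19 + 2·28 = 75
Stage 1: 19(ω_s−ω_c) = −75(ω_r−ω_c),  ω_s=0, ω_c=1
Stage 1: ω_r = 1 − (19/75)(0−1) = 94/75
  ⇒ ω_r¹/ω_c¹ = 94/75
Stage 2: N_ring = 32 + 2·15 = 62
Stage 2: 32(ω_s−ω_c) = −62(ω_r−ω_c),  ω_s=0, ω_r=1
Stage 2: 32(0−ω_c) = −62(1−ω_c)  ⇒  94ω_c = 62  ⇒  ω_c = 31/47
  ⇒ ω_c²/ω_r² = 31/47
Coupling ω_r² = ω_r¹ ⇒ overall = 94/75 × 31/47 = 62/75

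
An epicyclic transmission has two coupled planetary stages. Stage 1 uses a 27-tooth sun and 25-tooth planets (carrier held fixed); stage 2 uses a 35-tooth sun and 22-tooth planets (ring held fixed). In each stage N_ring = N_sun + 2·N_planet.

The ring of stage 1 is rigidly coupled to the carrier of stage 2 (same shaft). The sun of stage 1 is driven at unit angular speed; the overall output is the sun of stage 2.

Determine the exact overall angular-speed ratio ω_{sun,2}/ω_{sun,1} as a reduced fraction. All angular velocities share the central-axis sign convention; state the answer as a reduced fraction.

Stage 1: N_ring = 27 + 2·25 = 77
Stage 1: 27(ω_s−ω_c) = −77(ω_r−ω_c),  ω_c=0, ω_s=1
Stage 1: ω_r = 0 − (27/77)(1−0) = -27/77
  ⇒ ω_r¹/ω_s¹ = -27/77
Stage 2: N_ring = 35 + 2·22 = 79
Stage 2: 35(ω_s−ω_c) = −79(ω_r−ω_c),  ω_r=0, ω_c=1
Stage 2: ω_s = 1 − (79/35)(0−1) = 114/35
  ⇒ ω_s²/ω_c² = 114/35
Coupling ω_c² = ω_r¹ ⇒ overall = -27/77 × 114/35 = -3078/2695

-3078/2695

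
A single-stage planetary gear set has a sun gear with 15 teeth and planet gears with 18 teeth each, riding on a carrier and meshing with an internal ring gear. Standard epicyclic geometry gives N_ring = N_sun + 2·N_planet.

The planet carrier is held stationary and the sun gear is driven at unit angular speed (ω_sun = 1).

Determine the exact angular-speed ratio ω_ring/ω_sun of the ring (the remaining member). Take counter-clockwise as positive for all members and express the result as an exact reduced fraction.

N_ring = 15 + 2·18 = 51
15(ω_s−ω_c) = −51(ω_r−ω_c),  ω_c=0, ω_s=1
ω_r = 0 − (15/51)(1−0) = -5/17
ω_r/ω_s = -5/17

-5/17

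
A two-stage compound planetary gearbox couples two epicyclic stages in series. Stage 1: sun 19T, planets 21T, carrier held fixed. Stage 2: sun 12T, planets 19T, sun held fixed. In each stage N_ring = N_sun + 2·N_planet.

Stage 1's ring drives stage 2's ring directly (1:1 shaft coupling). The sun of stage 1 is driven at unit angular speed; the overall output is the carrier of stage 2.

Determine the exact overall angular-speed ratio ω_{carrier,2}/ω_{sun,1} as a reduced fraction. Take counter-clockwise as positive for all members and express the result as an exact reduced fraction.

Stage 1: N_ring = 19 + 2·21 = 61
Stage 1: 19(ω_s−ω_c) = −61(ω_r−ω_c),  ω_c=0, ω_s=1
Stage 1: ω_r = 0 − (19/61)(1−0) = -19/61
  ⇒ ω_r¹/ω_s¹ = -19/61
Stage 2: N_ring = 12 + 2·19 = 50
Stage 2: 12(ω_s−ω_c) = −50(ω_r−ω_c),  ω_s=0, ω_r=1
Stage 2: 12(0−ω_c) = −50(1−ω_c)  ⇒  62ω_c = 50  ⇒  ω_c = 25/31
  ⇒ ω_c²/ω_r² = 25/31
Coupling ω_r² = ω_r¹ ⇒ overall = -19/61 × 25/31 = -475/1891

-475/1891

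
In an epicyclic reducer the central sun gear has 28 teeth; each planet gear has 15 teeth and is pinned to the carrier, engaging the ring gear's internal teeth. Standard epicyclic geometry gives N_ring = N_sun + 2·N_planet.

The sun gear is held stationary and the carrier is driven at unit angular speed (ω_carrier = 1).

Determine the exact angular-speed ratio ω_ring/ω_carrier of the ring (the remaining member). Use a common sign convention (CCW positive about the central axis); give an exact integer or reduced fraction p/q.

N_ring = 28 + 2·15 = 58
28(ω_s−ω_c) = −58(ω_r−ω_c),  ω_s=0, ω_c=1
ω_r = 1 − (28/58)(0−1) = 43/29
ω_r/ω_c = 43/29

43/29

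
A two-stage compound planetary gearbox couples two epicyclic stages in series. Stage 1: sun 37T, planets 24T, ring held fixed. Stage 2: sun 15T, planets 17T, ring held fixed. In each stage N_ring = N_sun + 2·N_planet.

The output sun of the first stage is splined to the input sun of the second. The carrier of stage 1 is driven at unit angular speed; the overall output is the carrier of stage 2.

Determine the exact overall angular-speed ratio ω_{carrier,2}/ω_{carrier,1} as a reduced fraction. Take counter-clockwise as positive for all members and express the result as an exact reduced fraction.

915/1184

Stage 1: N_ring = 37 + 2·24 = 85
Stage 1: 37(ω_s−ω_c) = −85(ω_r−ω_c),  ω_r=0, ω_c=1
Stage 1: ω_s = 1 − (85/37)(0−1) = 122/37
  ⇒ ω_s¹/ω_c¹ = 122/37
Stage 2: N_ring = 15 + 2·17 = 49
Stage 2: 15(ω_s−ω_c) = −49(ω_r−ω_c),  ω_r=0, ω_s=1
Stage 2: 15(1−ω_c) = −49(0−ω_c)  ⇒  64ω_c = 15  ⇒  ω_c = 15/64
  ⇒ ω_c²/ω_s² = 15/64
Coupling ω_s² = ω_s¹ ⇒ overall = 122/37 × 15/64 = 915/1184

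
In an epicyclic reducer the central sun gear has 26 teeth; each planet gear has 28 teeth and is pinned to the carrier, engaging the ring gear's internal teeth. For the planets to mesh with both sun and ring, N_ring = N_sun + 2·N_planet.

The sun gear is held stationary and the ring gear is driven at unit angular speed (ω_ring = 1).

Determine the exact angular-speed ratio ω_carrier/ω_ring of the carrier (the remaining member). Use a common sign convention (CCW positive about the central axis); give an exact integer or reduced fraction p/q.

41/54

N_ring = 26 + 2·28 = 82
26(ω_s−ω_c) = −82(ω_r−ω_c),  ω_s=0, ω_r=1
26(0−ω_c) = −82(1−ω_c)  ⇒  108ω_c = 82  ⇒  ω_c = 41/54
ω_c/ω_r = 41/54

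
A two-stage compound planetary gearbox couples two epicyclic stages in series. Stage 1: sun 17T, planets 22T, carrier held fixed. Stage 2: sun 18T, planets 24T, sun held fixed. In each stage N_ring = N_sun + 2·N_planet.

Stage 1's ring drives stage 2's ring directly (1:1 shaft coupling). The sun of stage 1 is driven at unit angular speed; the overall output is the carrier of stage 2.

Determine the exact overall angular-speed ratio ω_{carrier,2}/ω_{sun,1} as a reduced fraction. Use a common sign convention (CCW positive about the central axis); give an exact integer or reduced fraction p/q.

-187/854

Stage 1: N_ring = 17 + 2·22 = 61
Stage 1: 17(ω_s−ω_c) = −61(ω_r−ω_c),  ω_c=0, ω_s=1
Stage 1: ω_r = 0 − (17/61)(1−0) = -17/61
  ⇒ ω_r¹/ω_s¹ = -17/61
Stage 2: N_ring = 18 + 2·24 = 66
Stage 2: 18(ω_s−ω_c) = −66(ω_r−ω_c),  ω_s=0, ω_r=1
Stage 2: 18(0−ω_c) = −66(1−ω_c)  ⇒  84ω_c = 66  ⇒  ω_c = 11/14
  ⇒ ω_c²/ω_r² = 11/14
Coupling ω_r² = ω_r¹ ⇒ overall = -17/61 × 11/14 = -187/854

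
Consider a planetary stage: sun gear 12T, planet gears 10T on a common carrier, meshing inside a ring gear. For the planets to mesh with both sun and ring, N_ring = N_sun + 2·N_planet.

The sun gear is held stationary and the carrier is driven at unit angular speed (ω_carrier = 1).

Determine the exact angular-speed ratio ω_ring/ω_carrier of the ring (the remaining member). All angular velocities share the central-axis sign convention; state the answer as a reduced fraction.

11/8

N_ring = 12 + 2·10 = 32
12(ω_s−ω_c) = −32(ω_r−ω_c),  ω_s=0, ω_c=1
ω_r = 1 − (12/32)(0−1) = 11/8
ω_r/ω_c = 11/8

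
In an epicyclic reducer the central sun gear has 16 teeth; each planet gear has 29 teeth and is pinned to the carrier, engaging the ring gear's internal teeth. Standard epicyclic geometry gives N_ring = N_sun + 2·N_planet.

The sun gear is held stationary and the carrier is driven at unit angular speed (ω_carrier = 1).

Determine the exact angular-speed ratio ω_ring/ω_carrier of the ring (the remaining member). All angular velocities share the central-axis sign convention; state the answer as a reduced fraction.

N_ring = 16 + 2·29 = 74
16(ω_s−ω_c) = −74(ω_r−ω_c),  ω_s=0, ω_c=1
ω_r = 1 − (16/74)(0−1) = 45/37
ω_r/ω_c = 45/37

45/37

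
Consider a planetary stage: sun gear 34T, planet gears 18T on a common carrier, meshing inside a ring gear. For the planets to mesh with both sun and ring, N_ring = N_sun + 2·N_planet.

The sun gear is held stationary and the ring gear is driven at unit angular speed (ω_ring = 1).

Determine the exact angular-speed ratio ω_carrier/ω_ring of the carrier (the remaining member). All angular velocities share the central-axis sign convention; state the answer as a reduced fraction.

N_ring = 34 + 2·18 = 70
34(ω_s−ω_c) = −70(ω_r−ω_c),  ω_s=0, ω_r=1
34(0−ω_c) = −70(1−ω_c)  ⇒  104ω_c = 70  ⇒  ω_c = 35/52
ω_c/ω_r = 35/52

35/52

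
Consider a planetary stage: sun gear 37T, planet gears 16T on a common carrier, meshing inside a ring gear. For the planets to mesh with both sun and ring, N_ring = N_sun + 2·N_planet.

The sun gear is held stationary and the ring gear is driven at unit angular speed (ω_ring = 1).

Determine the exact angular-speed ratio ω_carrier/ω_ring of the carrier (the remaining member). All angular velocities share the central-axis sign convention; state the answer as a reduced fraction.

N_ring = 37 + 2·16 = 69
37(ω_s−ω_c) = −69(ω_r−ω_c),  ω_s=0, ω_r=1
37(0−ω_c) = −69(1−ω_c)  ⇒  106ω_c = 69  ⇒  ω_c = 69/106
ω_c/ω_r = 69/106

69/106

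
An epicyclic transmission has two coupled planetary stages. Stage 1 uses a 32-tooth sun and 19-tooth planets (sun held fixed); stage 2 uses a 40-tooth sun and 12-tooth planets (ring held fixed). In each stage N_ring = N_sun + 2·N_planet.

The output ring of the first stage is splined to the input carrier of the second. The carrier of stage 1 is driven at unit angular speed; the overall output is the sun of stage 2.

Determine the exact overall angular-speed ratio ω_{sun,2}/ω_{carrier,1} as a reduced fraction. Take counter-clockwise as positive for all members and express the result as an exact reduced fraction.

663/175

Stage 1: N_ring = 32 + 2·19 = 70
Stage 1: 32(ω_s−ω_c) = −70(ω_r−ω_c),  ω_s=0, ω_c=1
Stage 1: ω_r = 1 − (32/70)(0−1) = 51/35
  ⇒ ω_r¹/ω_c¹ = 51/35
Stage 2: N_ring = 40 + 2·12 = 64
Stage 2: 40(ω_s−ω_c) = −64(ω_r−ω_c),  ω_r=0, ω_c=1
Stage 2: ω_s = 1 − (64/40)(0−1) = 13/5
  ⇒ ω_s²/ω_c² = 13/5
Coupling ω_c² = ω_r¹ ⇒ overall = 51/35 × 13/5 = 663/175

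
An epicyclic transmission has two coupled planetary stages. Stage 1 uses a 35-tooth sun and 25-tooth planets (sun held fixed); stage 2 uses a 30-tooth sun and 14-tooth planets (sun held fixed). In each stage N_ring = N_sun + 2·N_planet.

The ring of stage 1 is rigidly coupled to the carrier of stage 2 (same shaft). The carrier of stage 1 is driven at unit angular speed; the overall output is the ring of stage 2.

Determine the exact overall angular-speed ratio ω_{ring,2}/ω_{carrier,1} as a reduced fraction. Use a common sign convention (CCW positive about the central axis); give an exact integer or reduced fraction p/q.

Stage 1: N_ring = 35 + 2·25 = 85
Stage 1: 35(ω_s−ω_c) = −85(ω_r−ω_c),  ω_s=0, ω_c=1
Stage 1: ω_r = 1 − (35/85)(0−1) = 24/17
  ⇒ ω_r¹/ω_c¹ = 24/17
Stage 2: N_ring = 30 + 2·14 = 58
Stage 2: 30(ω_s−ω_c) = −58(ω_r−ω_c),  ω_s=0, ω_c=1
Stage 2: ω_r = 1 − (30/58)(0−1) = 44/29
  ⇒ ω_r²/ω_c² = 44/29
Coupling ω_c² = ω_r¹ ⇒ overall = 24/17 × 44/29 = 1056/493

1056/493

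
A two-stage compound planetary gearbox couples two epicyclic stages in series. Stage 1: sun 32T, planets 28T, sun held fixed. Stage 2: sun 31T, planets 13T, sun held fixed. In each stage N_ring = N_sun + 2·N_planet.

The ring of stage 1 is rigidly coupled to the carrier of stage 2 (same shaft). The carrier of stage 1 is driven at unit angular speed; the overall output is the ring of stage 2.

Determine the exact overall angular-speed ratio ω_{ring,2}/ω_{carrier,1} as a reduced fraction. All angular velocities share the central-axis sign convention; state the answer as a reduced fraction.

40/19

Stage 1: N_ring = 32 + 2·28 = 88
Stage 1: 32(ω_s−ω_c) = −88(ω_r−ω_c),  ω_s=0, ω_c=1
Stage 1: ω_r = 1 − (32/88)(0−1) = 15/11
  ⇒ ω_r¹/ω_c¹ = 15/11
Stage 2: N_ring = 31 + 2·13 = 57
Stage 2: 31(ω_s−ω_c) = −57(ω_r−ω_c),  ω_s=0, ω_c=1
Stage 2: ω_r = 1 − (31/57)(0−1) = 88/57
  ⇒ ω_r²/ω_c² = 88/57
Coupling ω_c² = ω_r¹ ⇒ overall = 15/11 × 88/57 = 40/19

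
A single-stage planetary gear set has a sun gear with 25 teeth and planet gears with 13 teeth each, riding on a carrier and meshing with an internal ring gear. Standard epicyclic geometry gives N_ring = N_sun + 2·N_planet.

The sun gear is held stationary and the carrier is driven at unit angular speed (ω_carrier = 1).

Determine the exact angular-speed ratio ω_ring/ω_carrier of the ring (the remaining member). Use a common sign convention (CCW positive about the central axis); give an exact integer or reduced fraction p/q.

N_ring = 25 + 2·13 = 51
25(ω_s−ω_c) = −51(ω_r−ω_c),  ω_s=0, ω_c=1
ω_r = 1 − (25/51)(0−1) = 76/51
ω_r/ω_c = 76/51

76/51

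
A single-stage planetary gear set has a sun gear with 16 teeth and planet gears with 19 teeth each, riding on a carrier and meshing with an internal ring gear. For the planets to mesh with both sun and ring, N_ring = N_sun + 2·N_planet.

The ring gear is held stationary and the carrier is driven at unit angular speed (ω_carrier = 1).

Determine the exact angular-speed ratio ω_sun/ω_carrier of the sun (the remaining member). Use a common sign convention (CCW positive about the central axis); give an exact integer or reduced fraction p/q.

N_ring = 16 + 2·19 = 54
16(ω_s−ω_c) = −54(ω_r−ω_c),  ω_r=0, ω_c=1
ω_s = 1 − (54/16)(0−1) = 35/8
ω_s/ω_c = 35/8

35/8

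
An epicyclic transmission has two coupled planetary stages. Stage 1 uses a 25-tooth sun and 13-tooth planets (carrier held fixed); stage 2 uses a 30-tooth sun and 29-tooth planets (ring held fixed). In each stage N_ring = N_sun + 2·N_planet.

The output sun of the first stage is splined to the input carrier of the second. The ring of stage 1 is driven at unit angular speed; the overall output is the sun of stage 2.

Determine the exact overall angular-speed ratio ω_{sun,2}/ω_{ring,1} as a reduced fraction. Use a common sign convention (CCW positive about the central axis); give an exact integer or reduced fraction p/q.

Stage 1: N_ring = 25 + 2·13 = 51
Stage 1: 25(ω_s−ω_c) = −51(ω_r−ω_c),  ω_c=0, ω_r=1
Stage 1: ω_s = 0 − (51/25)(1−0) = -51/25
  ⇒ ω_s¹/ω_r¹ = -51/25
Stage 2: N_ring = 30 + 2·29 = 88
Stage 2: 30(ω_s−ω_c) = −88(ω_r−ω_c),  ω_r=0, ω_c=1
Stage 2: ω_s = 1 − (88/30)(0−1) = 59/15
  ⇒ ω_s²/ω_c² = 59/15
Coupling ω_c² = ω_s¹ ⇒ overall = -51/25 × 59/15 = -1003/125

-1003/125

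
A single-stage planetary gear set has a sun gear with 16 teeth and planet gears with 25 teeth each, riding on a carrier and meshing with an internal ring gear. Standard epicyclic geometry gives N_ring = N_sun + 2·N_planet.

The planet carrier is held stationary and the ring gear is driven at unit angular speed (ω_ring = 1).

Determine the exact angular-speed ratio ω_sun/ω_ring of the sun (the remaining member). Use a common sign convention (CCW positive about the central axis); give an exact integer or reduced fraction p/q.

N_ring = 16 + 2·25 = 66
16(ω_s−ω_c) = −66(ω_r−ω_c),  ω_c=0, ω_r=1
ω_s = 0 − (66/16)(1−0) = -33/8
ω_s/ω_r = -33/8

-33/8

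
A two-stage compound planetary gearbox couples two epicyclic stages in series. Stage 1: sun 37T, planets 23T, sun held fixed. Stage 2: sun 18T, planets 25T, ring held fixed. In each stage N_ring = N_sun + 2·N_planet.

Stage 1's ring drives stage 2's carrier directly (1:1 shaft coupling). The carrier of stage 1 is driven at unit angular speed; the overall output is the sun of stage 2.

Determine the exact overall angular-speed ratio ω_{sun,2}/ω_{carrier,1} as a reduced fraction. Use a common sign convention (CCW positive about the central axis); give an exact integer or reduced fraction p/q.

1720/249

Stage 1: N_ring = 37 + 2·23 = 83
Stage 1: 37(ω_s−ω_c) = −83(ω_r−ω_c),  ω_s=0, ω_c=1
Stage 1: ω_r = 1 − (37/83)(0−1) = 120/83
  ⇒ ω_r¹/ω_c¹ = 120/83
Stage 2: N_ring = 18 + 2·25 = 68
Stage 2: 18(ω_s−ω_c) = −68(ω_r−ω_c),  ω_r=0, ω_c=1
Stage 2: ω_s = 1 − (68/18)(0−1) = 43/9
  ⇒ ω_s²/ω_c² = 43/9
Coupling ω_c² = ω_r¹ ⇒ overall = 120/83 × 43/9 = 1720/249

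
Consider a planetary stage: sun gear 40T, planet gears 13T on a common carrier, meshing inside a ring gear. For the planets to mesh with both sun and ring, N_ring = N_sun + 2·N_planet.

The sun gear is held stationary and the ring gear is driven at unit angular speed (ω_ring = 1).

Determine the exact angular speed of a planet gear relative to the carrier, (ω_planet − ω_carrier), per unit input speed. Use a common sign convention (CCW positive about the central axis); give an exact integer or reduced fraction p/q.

1320/689

N_ring = 40 + 2·13 = 66
40(ω_s−ω_c) = −66(ω_r−ω_c),  ω_s=0, ω_r=1
40(0−ω_c) = −66(1−ω_c)  ⇒  106ω_c = 66  ⇒  ω_c = 33/53
sun–planet: 40·(0−33/53) = −13·(ω_p−ω_c)  ⇒  ω_p−ω_c = −(40/13)·(-33/53) = 1320/689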